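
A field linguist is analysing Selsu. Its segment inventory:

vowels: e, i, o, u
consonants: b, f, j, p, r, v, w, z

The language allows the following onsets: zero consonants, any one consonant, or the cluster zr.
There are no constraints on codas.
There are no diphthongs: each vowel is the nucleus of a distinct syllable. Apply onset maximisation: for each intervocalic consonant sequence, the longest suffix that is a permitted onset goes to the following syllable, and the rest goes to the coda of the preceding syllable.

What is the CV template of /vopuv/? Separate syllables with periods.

The vowels are o, u — 2 nuclei, so 2 syllables.
σ1/σ2 boundary: /p/ → onset of the next syllable (single consonants are always licit onsets).
So the parse is vo.puv.
Mapping each syllable to C/V: /vo/ → CV, /puv/ → CVC.

CV.CVC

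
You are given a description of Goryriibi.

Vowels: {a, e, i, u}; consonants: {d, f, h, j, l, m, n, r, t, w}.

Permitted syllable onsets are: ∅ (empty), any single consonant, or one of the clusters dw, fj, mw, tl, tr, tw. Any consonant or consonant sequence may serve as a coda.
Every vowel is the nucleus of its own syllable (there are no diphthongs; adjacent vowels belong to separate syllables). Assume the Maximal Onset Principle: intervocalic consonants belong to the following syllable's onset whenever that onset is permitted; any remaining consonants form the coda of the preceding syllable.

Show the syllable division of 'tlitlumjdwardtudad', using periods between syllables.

Nuclei (vowels): i, u, a, u, a → 5 syllables.
σ1/σ2 boundary: /tl/ — entire cluster is a permitted onset → onset /tl/, coda ∅.
σ2/σ3 boundary: /mjdw/ — longest licit onset from the right is /dw/, leaving /mj/ as coda.
σ3/σ4 boundary: /rdt/ — longest licit onset from the right is /t/, leaving /rd/ as coda.
σ4/σ5 boundary: just /d/ — single C goes to the following onset.

tli.tlumj.dward.tu.dad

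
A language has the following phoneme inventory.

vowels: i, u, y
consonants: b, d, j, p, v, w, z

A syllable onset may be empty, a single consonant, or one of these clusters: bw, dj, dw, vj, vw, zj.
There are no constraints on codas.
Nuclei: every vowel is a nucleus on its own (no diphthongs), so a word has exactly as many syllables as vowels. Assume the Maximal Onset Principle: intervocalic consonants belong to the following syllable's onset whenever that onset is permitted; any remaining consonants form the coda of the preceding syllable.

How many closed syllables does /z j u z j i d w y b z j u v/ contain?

Nuclei (vowels): u, i, y, u → 4 syllables.
V1 /u/ – V2 /i/: cluster /zj/ — /zj/ is itself a permitted onset, so the whole cluster goes right; preceding coda = ∅.
V2 /i/ – V3 /y/: /dw/ — entire cluster is a permitted onset → onset /dw/, coda ∅.
V3 /y/ – V4 /u/: cluster /bzj/ — the longest permitted-onset suffix is /zj/; onset = /zj/, preceding coda = /b/.
Result: zju.zji.dwyb.zjuv.
Classifying each syllable: /zju/ (open), /zji/ (open), /dwyb/ (closed), /zjuv/ (closed).
Closed syllables: 2.

2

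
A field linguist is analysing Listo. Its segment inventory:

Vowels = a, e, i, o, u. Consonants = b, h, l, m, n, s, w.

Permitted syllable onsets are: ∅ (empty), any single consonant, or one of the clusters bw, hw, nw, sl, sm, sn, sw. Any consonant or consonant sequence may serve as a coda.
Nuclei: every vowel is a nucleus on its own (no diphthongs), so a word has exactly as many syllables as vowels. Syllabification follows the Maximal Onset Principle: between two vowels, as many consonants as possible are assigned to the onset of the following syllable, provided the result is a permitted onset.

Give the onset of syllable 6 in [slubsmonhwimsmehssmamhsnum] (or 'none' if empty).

sn

Nuclei (vowels): u, o, i, e, a, u → 6 syllables.
/u…o/ gap (V1→V2): /bsm/ splits as /b/ + /sm/ (/sm/ is the longest suffix that is a licit onset).
/o…i/ gap (V2→V3): cluster /nhw/ — the longest permitted-onset suffix is /hw/; onset = /hw/, preceding coda = /n/.
/i…e/ gap (V3→V4): /msm/ — longest licit onset from the right is /sm/, leaving /m/ as coda.
/e…a/ gap (V4→V5): /hssm/; trying suffixes from longest down, /sm/ is the first permitted one, so coda /hs/ | onset /sm/.
/a…u/ gap (V5→V6): /mhsn/; trying suffixes from longest down, /sn/ is the first permitted one, so coda /mh/ | onset /sn/.
Syllabification: slub.smon.hwim.smehs.smamh.snum.
Syllable 6 is /snum/: onset /sn/, nucleus /u/, coda /m/.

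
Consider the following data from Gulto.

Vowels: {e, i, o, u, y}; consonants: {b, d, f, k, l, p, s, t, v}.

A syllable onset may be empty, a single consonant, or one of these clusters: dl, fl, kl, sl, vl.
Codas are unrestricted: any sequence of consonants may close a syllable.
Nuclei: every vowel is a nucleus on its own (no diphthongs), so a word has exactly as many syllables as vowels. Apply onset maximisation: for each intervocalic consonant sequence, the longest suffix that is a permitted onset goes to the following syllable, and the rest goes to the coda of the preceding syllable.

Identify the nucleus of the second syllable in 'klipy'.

The vowels are i, y — 2 nuclei, so 2 syllables.
The second nucleus (vowel 2 from the left) is /y/.

y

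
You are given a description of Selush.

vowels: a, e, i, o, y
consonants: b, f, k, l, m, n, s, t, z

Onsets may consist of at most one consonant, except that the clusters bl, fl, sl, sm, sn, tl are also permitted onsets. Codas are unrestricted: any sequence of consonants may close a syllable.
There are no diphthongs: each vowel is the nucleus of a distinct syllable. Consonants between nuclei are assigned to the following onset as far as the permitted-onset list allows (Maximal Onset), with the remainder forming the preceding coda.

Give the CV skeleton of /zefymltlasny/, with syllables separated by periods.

CV.CVCC.CCV.CCV

The vowels are e, y, a, y — 4 nuclei, so 4 syllables.
/e…y/ gap (V1→V2): /f/ → onset of the next syllable (single consonants are always licit onsets).
/y…a/ gap (V2→V3): /mltl/; trying suffixes from longest down, /tl/ is the first permitted one, so coda /ml/ | onset /tl/.
/a…y/ gap (V3→V4): /sn/ is a licit onset in full, so it all attaches to the next syllable.
So the parse is ze.fyml.tla.sny.
Mapping each syllable to C/V: /ze/ → CV, /fyml/ → CVCC, /tla/ → CCV, /sny/ → CCV.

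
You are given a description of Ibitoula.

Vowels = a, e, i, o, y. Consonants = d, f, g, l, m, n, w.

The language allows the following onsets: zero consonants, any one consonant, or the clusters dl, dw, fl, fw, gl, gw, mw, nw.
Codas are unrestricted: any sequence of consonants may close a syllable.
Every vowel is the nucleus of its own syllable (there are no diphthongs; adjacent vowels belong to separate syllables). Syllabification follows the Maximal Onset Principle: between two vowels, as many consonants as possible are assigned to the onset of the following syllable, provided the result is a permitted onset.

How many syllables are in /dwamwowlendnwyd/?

4

Nuclei (vowels): a, o, e, y → 4 syllables.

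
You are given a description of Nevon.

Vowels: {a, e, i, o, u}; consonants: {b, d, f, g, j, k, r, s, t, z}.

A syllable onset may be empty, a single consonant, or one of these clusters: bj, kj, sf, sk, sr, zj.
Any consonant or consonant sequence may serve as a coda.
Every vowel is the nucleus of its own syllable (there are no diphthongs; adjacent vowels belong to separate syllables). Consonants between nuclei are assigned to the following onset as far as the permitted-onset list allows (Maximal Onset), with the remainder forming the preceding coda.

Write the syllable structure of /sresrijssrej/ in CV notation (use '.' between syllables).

CCV.CCVCC.CCVC

Vowels present: e, i, e; each is a nucleus, giving 3 syllables.
Between /e/ (V1) and /i/ (V2): /sr/ — entire cluster is a permitted onset → onset /sr/, coda ∅.
Between /i/ (V2) and /e/ (V3): /jssr/ splits as /js/ + /sr/ (/sr/ is the longest suffix that is a licit onset).
Syllabification: sre.srijs.srej.
Mapping each syllable to C/V: /sre/ → CCV, /srijs/ → CCVCC, /srej/ → CCVC.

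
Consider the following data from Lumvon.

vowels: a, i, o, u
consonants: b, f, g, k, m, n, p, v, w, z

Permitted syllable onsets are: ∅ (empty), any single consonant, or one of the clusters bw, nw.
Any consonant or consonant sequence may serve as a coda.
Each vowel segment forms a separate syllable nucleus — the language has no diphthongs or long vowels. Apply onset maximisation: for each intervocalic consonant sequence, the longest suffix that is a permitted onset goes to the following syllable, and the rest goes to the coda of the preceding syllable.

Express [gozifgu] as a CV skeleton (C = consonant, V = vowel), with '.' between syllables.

The vowels are o, i, u — 3 nuclei, so 3 syllables.
V1 /o/ – V2 /i/: /z/ → onset of the next syllable (single consonants are always licit onsets).
V2 /i/ – V3 /u/: cluster /fg/ — the longest permitted-onset suffix is /g/; onset = /g/, preceding coda = /f/.
Putting it together: go.zif.gu.
Mapping each syllable to C/V: /go/ → CV, /zif/ → CVC, /gu/ → CV.

CV.CVC.CV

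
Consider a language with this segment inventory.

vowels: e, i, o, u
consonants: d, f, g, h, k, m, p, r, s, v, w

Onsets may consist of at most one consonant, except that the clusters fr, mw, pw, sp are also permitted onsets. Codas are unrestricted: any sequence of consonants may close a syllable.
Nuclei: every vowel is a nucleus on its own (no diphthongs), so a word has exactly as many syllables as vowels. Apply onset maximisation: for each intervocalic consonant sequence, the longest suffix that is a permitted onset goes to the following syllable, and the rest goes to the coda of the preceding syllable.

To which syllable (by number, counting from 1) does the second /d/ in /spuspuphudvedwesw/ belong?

Nuclei (vowels): u, u, u, e, e → 5 syllables.
Between /u/ (V1) and /u/ (V2): /sp/ — entire cluster is a permitted onset → onset /sp/, coda ∅.
Between /u/ (V2) and /u/ (V3): cluster /ph/ — the longest permitted-onset suffix is /h/; onset = /h/, preceding coda = /p/.
Between /u/ (V3) and /e/ (V4): /dv/ splits as /d/ + /v/ (/v/ is the longest suffix that is a licit onset).
Between /e/ (V4) and /e/ (V5): cluster /dw/ — the longest permitted-onset suffix is /w/; onset = /w/, preceding coda = /d/.
So the parse is spu.spup.hud.ved.wesw.
The second /d/ is in the coda of syllable 4 (/ved/).

4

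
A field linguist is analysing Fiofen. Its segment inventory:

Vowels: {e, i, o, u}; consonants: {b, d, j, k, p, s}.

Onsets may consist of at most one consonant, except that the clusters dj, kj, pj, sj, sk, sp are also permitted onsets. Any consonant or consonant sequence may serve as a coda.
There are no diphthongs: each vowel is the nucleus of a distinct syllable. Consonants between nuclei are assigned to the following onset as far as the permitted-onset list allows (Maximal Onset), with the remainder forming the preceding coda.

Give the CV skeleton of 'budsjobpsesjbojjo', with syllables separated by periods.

The vowels are u, o, e, o, o — 5 nuclei, so 5 syllables.
Between /u/ (V1) and /o/ (V2): /dsj/; trying suffixes from longest down, /sj/ is the first permitted one, so coda /d/ | onset /sj/.
Between /o/ (V2) and /e/ (V3): /bps/ splits as /bp/ + /s/ (/s/ is the longest suffix that is a licit onset).
Between /e/ (V3) and /o/ (V4): /sjb/ — longest licit onset from the right is /b/, leaving /sj/ as coda.
Between /o/ (V4) and /o/ (V5): /jj/ splits as /j/ + /j/ (/j/ is the longest suffix that is a licit onset).
Putting it together: bud.sjobp.sesj.boj.jo.
Mapping each syllable to C/V: /bud/ → CVC, /sjobp/ → CCVCC, /sesj/ → CVCC, /boj/ → CVC, /jo/ → CV.

CVC.CCVCC.CVCC.CVC.CV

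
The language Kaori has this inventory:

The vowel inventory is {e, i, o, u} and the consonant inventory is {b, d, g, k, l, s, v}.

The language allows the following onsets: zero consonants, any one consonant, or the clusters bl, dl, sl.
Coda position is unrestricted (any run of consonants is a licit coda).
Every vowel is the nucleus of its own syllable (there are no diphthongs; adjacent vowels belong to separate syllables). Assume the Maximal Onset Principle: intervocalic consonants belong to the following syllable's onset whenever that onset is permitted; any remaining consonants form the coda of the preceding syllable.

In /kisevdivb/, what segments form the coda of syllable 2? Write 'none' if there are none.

v

The vowels are i, e, i — 3 nuclei, so 3 syllables.
V1 /i/ – V2 /e/: /s/ → onset of the next syllable (single consonants are always licit onsets).
V2 /e/ – V3 /i/: /vd/; trying suffixes from longest down, /d/ is the first permitted one, so coda /v/ | onset /d/.
Putting it together: ki.sev.divb.
Syllable 2 is /sev/: onset /s/, nucleus /e/, coda /v/.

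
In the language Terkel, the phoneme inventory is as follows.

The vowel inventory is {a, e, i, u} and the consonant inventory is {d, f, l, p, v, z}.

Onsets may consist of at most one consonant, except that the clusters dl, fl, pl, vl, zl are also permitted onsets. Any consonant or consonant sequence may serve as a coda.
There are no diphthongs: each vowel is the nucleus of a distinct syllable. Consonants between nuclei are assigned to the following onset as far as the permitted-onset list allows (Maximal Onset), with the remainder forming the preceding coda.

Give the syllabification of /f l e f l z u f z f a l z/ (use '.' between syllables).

The vowels are e, u, a — 3 nuclei, so 3 syllables.
V1 /e/ – V2 /u/: /flz/; trying suffixes from longest down, /z/ is the first permitted one, so coda /fl/ | onset /z/.
V2 /u/ – V3 /a/: cluster /fzf/ — the longest permitted-onset suffix is /f/; onset = /f/, preceding coda = /fz/.

flefl.zufz.falz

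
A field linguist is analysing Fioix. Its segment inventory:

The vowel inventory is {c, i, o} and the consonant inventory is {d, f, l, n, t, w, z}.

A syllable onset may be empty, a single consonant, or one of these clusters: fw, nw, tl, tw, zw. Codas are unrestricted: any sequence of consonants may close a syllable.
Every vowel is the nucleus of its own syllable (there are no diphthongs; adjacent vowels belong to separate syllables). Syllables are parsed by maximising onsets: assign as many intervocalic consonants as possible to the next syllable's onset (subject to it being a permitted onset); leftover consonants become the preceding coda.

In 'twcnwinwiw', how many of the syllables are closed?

1

Vowels present: c, i, i; each is a nucleus, giving 3 syllables.
V1 /c/ – V2 /i/: cluster /nw/ — /nw/ is itself a permitted onset, so the whole cluster goes right; preceding coda = ∅.
V2 /i/ – V3 /i/: cluster /nw/ — /nw/ is itself a permitted onset, so the whole cluster goes right; preceding coda = ∅.
Putting it together: twc.nwi.nwiw.
Classifying each syllable: /twc/ (open), /nwi/ (open), /nwiw/ (closed).
Closed syllables: 1.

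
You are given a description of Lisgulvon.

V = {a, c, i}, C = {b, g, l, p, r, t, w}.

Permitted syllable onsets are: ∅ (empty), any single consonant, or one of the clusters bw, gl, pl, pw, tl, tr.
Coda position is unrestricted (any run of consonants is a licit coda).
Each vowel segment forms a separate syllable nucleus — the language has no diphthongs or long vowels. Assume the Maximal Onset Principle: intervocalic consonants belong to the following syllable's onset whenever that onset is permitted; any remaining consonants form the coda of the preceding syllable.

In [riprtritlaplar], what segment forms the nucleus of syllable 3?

a

Nuclei (vowels): i, i, a, a → 4 syllables.
The third nucleus (vowel 3 from the left) is /a/.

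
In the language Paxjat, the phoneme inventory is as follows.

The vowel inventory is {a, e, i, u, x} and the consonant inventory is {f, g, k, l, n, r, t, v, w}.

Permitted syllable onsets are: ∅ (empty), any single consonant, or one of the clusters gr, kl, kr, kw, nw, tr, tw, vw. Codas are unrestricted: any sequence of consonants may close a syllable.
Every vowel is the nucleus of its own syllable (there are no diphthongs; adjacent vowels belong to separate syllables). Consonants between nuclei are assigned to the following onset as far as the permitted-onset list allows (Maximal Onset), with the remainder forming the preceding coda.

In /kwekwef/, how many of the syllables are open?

1

The vowels are e, e — 2 nuclei, so 2 syllables.
Between /e/ (V1) and /e/ (V2): /kw/ is a licit onset in full, so it all attaches to the next syllable.
Result: kwe.kwef.
Classifying each syllable: /kwe/ (open), /kwef/ (closed).
Open syllables: 1.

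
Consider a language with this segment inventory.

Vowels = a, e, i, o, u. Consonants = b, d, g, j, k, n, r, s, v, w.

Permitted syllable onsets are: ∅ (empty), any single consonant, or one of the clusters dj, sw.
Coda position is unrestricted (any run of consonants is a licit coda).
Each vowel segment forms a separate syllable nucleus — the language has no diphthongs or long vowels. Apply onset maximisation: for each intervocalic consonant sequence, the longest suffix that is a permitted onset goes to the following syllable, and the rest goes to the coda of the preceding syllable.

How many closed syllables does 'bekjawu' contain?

Vowels present: e, a, u; each is a nucleus, giving 3 syllables.
σ1/σ2 boundary: /kj/; trying suffixes from longest down, /j/ is the first permitted one, so coda /k/ | onset /j/.
σ2/σ3 boundary: just /w/ — single C goes to the following onset.
So the parse is bek.ja.wu.
Classifying each syllable: /bek/ (closed), /ja/ (open), /wu/ (open).
Closed syllables: 1.

1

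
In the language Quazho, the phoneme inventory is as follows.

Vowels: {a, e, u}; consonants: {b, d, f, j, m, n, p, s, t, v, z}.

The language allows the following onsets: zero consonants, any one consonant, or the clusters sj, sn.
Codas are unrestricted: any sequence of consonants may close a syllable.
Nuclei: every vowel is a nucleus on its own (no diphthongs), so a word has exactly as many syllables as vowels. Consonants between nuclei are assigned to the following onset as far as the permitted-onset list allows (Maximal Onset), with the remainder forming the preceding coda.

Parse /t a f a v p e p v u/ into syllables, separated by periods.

The vowels are a, a, e, u — 4 nuclei, so 4 syllables.
σ1/σ2 boundary: /f/ → onset of the next syllable (single consonants are always licit onsets).
σ2/σ3 boundary: cluster /vp/ — the longest permitted-onset suffix is /p/; onset = /p/, preceding coda = /v/.
σ3/σ4 boundary: /pv/ splits as /p/ + /v/ (/v/ is the longest suffix that is a licit onset).

ta.fav.pep.vu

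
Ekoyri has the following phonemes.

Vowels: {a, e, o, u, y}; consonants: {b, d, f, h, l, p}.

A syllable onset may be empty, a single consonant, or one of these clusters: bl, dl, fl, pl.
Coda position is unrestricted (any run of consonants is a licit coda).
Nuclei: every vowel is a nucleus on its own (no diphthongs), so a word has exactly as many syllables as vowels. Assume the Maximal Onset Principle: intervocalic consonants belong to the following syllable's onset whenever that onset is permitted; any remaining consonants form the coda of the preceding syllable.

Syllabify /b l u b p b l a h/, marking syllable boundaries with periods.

blubp.blah

The vowels are u, a — 2 nuclei, so 2 syllables.
σ1/σ2 boundary: /bpbl/; trying suffixes from longest down, /bl/ is the first permitted one, so coda /bp/ | onset /bl/.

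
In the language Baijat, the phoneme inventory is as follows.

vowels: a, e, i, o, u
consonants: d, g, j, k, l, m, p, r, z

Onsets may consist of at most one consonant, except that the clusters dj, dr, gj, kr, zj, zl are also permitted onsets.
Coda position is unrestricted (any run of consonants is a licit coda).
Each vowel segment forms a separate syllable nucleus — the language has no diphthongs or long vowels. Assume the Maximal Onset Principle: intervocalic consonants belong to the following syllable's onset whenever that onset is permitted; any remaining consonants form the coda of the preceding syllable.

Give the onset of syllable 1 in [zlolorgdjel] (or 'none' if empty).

zl

The vowels are o, o, e — 3 nuclei, so 3 syllables.
/o…o/ gap (V1→V2): just /l/ — single C goes to the following onset.
/o…e/ gap (V2→V3): /rgdj/ — longest licit onset from the right is /dj/, leaving /rg/ as coda.
Putting it together: zlo.lorg.djel.
Syllable 1 is /zlo/: onset /zl/, nucleus /o/, coda ∅.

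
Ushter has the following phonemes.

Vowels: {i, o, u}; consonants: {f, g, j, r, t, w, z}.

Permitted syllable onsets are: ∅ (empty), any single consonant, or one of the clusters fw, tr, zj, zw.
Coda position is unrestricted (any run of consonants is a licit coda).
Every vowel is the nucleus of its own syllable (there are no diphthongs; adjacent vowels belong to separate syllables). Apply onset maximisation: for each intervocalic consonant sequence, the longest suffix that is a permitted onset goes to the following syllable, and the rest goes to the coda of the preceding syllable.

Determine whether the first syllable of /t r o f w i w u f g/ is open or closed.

open

The vowels are o, i, u — 3 nuclei, so 3 syllables.
Between /o/ (V1) and /i/ (V2): /fw/ — entire cluster is a permitted onset → onset /fw/, coda ∅.
Between /i/ (V2) and /u/ (V3): /w/ is a single consonant, so it becomes the next onset.
Putting it together: tro.fwi.wufg.
Syllable 1 is /tro/; it ends in its nucleus with no coda, so it is open.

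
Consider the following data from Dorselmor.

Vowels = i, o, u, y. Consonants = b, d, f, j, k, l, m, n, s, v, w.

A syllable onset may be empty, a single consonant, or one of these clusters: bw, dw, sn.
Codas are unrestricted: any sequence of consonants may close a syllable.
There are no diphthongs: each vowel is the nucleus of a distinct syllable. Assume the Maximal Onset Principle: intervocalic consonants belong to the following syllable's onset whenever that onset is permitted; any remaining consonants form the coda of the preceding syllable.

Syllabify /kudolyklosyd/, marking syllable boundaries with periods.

The vowels are u, o, y, o, y — 5 nuclei, so 5 syllables.
Between /u/ (V1) and /o/ (V2): /d/ → onset of the next syllable (single consonants are always licit onsets).
Between /o/ (V2) and /y/ (V3): /l/ is a single consonant, so it becomes the next onset.
Between /y/ (V3) and /o/ (V4): cluster /kl/ — the longest permitted-onset suffix is /l/; onset = /l/, preceding coda = /k/.
Between /o/ (V4) and /y/ (V5): /s/ is a single consonant, so it becomes the next onset.

ku.do.lyk.lo.syd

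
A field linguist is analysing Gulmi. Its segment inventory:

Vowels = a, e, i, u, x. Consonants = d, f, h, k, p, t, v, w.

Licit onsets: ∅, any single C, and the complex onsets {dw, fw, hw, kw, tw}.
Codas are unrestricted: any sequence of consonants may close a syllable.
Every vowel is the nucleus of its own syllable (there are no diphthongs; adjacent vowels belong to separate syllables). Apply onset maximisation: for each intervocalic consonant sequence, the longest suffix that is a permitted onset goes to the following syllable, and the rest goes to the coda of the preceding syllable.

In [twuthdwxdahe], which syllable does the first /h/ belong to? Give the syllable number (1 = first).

1

The vowels are u, x, a, e — 4 nuclei, so 4 syllables.
/u…x/ gap (V1→V2): /thdw/ splits as /th/ + /dw/ (/dw/ is the longest suffix that is a licit onset).
/x…a/ gap (V2→V3): /d/ is a single consonant, so it becomes the next onset.
/a…e/ gap (V3→V4): /h/ is a single consonant, so it becomes the next onset.
So the parse is twuth.dwx.da.he.
The first /h/ is in the coda of syllable 1 (/twuth/).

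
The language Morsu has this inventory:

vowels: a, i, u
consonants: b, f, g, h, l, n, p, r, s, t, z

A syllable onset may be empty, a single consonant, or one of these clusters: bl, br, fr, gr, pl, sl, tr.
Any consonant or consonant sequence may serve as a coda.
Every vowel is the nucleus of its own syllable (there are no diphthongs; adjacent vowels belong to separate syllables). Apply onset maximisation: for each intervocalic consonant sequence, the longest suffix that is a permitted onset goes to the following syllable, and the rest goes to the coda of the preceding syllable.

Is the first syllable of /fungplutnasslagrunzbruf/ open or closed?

Nuclei (vowels): u, u, a, a, u, u → 6 syllables.
σ1/σ2 boundary: /ngpl/ — longest licit onset from the right is /pl/, leaving /ng/ as coda.
σ2/σ3 boundary: /tn/; trying suffixes from longest down, /n/ is the first permitted one, so coda /t/ | onset /n/.
σ3/σ4 boundary: cluster /ssl/ — the longest permitted-onset suffix is /sl/; onset = /sl/, preceding coda = /s/.
σ4/σ5 boundary: /gr/ is a licit onset in full, so it all attaches to the next syllable.
σ5/σ6 boundary: /nzbr/; trying suffixes from longest down, /br/ is the first permitted one, so coda /nz/ | onset /br/.
So the parse is fung.plut.nas.sla.grunz.bruf.
Syllable 1 is /fung/ with coda /ng/, so it is closed.

closed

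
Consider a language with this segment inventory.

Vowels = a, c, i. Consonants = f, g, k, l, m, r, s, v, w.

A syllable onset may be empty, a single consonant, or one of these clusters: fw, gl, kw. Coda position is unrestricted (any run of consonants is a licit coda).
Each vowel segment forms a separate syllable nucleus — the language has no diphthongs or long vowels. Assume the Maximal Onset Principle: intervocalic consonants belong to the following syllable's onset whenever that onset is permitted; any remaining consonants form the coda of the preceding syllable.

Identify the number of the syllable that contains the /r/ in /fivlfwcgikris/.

4

Nuclei (vowels): i, c, i, i → 4 syllables.
/i…c/ gap (V1→V2): /vlfw/; trying suffixes from longest down, /fw/ is the first permitted one, so coda /vl/ | onset /fw/.
/c…i/ gap (V2→V3): /g/ is a single consonant, so it becomes the next onset.
/i…i/ gap (V3→V4): /kr/ — longest licit onset from the right is /r/, leaving /k/ as coda.
Result: fivl.fwc.gik.ris.
The /r/ is in the onset of syllable 4 (/ris/).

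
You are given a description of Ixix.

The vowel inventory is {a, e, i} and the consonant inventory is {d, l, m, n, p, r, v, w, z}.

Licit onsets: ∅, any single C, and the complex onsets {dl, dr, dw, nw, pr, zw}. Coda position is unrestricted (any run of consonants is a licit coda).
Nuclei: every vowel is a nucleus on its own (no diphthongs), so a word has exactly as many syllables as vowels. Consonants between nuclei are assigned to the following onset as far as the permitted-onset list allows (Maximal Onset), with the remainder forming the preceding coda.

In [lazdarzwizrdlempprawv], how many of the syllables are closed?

5

Vowels present: a, a, i, e, a; each is a nucleus, giving 5 syllables.
/a…a/ gap (V1→V2): /zd/ — longest licit onset from the right is /d/, leaving /z/ as coda.
/a…i/ gap (V2→V3): /rzw/ — longest licit onset from the right is /zw/, leaving /r/ as coda.
/i…e/ gap (V3→V4): /zrdl/; trying suffixes from longest down, /dl/ is the first permitted one, so coda /zr/ | onset /dl/.
/e…a/ gap (V4→V5): /mppr/ — longest licit onset from the right is /pr/, leaving /mp/ as coda.
Result: laz.dar.zwizr.dlemp.prawv.
Classifying each syllable: /laz/ (closed), /dar/ (closed), /zwizr/ (closed), /dlemp/ (closed), /prawv/ (closed).
Closed syllables: 5.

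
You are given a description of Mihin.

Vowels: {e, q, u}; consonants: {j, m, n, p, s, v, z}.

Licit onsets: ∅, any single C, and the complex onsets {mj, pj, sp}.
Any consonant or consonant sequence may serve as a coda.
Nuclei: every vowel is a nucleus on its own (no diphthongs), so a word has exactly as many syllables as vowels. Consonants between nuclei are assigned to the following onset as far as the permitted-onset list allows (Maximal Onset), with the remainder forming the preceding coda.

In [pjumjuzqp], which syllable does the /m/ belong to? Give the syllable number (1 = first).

Nuclei (vowels): u, u, q → 3 syllables.
/u…u/ gap (V1→V2): cluster /mj/ — /mj/ is itself a permitted onset, so the whole cluster goes right; preceding coda = ∅.
/u…q/ gap (V2→V3): just /z/ — single C goes to the following onset.
Putting it together: pju.mju.zqp.
The /m/ is in the onset of syllable 2 (/mju/).

2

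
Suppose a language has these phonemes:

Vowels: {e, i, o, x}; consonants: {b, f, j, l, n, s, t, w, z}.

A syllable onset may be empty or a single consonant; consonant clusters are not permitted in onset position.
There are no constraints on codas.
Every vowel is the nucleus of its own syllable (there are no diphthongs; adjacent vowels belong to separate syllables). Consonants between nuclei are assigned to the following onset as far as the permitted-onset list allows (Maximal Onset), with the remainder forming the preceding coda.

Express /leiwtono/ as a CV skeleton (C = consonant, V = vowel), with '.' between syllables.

CV.VC.CV.CV

Nuclei (vowels): e, i, o, o → 4 syllables.
Between /e/ (V1) and /i/ (V2): no consonants, so the boundary falls immediately after /e/.
Between /i/ (V2) and /o/ (V3): /wt/ splits as /w/ + /t/ (/t/ is the longest suffix that is a licit onset).
Between /o/ (V3) and /o/ (V4): /n/ is a single consonant, so it becomes the next onset.
Syllabification: le.iw.to.no.
Mapping each syllable to C/V: /le/ → CV, /iw/ → VC, /to/ → CV, /no/ → CV.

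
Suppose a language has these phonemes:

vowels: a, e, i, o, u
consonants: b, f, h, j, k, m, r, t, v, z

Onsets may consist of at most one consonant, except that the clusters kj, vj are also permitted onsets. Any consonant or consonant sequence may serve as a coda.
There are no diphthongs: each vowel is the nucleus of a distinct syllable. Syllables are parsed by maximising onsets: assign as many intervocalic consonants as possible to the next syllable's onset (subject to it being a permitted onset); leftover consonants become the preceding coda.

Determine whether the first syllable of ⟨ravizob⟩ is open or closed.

open

Nuclei (vowels): a, i, o → 3 syllables.
σ1/σ2 boundary: /v/ is a single consonant, so it becomes the next onset.
σ2/σ3 boundary: /z/ → onset of the next syllable (single consonants are always licit onsets).
Syllabification: ra.vi.zob.
Syllable 1 is /ra/; it ends in its nucleus with no coda, so it is open.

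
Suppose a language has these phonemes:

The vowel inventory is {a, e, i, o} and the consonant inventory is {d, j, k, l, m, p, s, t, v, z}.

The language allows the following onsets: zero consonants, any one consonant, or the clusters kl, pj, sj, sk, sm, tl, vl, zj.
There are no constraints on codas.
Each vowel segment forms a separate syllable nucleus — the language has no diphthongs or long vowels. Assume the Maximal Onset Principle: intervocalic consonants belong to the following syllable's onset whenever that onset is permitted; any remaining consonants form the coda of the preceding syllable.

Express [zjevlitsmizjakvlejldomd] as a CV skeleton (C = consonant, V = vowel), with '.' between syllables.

The vowels are e, i, i, a, e, o — 6 nuclei, so 6 syllables.
Between /e/ (V1) and /i/ (V2): /vl/ is a licit onset in full, so it all attaches to the next syllable.
Between /i/ (V2) and /i/ (V3): /tsm/ — longest licit onset from the right is /sm/, leaving /t/ as coda.
Between /i/ (V3) and /a/ (V4): /zj/ — entire cluster is a permitted onset → onset /zj/, coda ∅.
Between /a/ (V4) and /e/ (V5): /kvl/; trying suffixes from longest down, /vl/ is the first permitted one, so coda /k/ | onset /vl/.
Between /e/ (V5) and /o/ (V6): cluster /jld/ — the longest permitted-onset suffix is /d/; onset = /d/, preceding coda = /jl/.
Putting it together: zje.vlit.smi.zjak.vlejl.domd.
Mapping each syllable to C/V: /zje/ → CCV, /vlit/ → CCVC, /smi/ → CCV, /zjak/ → CCVC, /vlejl/ → CCVCC, /domd/ → CVCC.

CCV.CCVC.CCV.CCVC.CCVCC.CVCC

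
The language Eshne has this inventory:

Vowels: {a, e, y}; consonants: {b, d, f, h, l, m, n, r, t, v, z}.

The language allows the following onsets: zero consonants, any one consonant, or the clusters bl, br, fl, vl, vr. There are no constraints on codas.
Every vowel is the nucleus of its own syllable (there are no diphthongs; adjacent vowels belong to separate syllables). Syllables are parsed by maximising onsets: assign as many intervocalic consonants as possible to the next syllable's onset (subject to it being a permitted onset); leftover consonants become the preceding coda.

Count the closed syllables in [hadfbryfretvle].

3

Nuclei (vowels): a, y, e, e → 4 syllables.
V1 /a/ – V2 /y/: /dfbr/ splits as /df/ + /br/ (/br/ is the longest suffix that is a licit onset).
V2 /y/ – V3 /e/: cluster /fr/ — the longest permitted-onset suffix is /r/; onset = /r/, preceding coda = /f/.
V3 /e/ – V4 /e/: /tvl/ splits as /t/ + /vl/ (/vl/ is the longest suffix that is a licit onset).
Syllabification: hadf.bryf.ret.vle.
Classifying each syllable: /hadf/ (closed), /bryf/ (closed), /ret/ (closed), /vle/ (open).
Closed syllables: 3.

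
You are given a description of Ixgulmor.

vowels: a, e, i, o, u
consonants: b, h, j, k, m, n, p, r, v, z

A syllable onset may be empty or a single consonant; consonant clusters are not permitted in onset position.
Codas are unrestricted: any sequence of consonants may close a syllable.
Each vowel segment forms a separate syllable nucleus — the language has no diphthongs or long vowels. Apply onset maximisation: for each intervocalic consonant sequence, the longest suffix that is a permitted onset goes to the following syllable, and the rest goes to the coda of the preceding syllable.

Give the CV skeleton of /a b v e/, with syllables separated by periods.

VC.CV

Vowels present: a, e; each is a nucleus, giving 2 syllables.
V1 /a/ – V2 /e/: /bv/ — longest licit onset from the right is /v/, leaving /b/ as coda.
Putting it together: ab.ve.
Mapping each syllable to C/V: /ab/ → VC, /ve/ → CV.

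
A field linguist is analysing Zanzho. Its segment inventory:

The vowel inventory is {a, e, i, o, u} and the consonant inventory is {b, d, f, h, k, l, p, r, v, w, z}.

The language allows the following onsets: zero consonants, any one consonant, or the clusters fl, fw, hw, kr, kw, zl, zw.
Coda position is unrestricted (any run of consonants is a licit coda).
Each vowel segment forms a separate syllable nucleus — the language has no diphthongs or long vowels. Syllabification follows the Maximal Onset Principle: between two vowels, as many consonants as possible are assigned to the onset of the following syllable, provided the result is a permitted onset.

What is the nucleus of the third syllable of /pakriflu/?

u

Vowels present: a, i, u; each is a nucleus, giving 3 syllables.
The third nucleus (vowel 3 from the left) is /u/.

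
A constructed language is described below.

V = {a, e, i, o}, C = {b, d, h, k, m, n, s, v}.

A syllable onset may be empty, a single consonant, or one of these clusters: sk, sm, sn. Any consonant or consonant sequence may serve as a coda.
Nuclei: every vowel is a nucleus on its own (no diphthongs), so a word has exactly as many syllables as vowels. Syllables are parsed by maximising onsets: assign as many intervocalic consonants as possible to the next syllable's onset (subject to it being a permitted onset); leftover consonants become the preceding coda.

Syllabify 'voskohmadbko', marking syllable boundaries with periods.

Vowels present: o, o, a, o; each is a nucleus, giving 4 syllables.
σ1/σ2 boundary: /sk/ — entire cluster is a permitted onset → onset /sk/, coda ∅.
σ2/σ3 boundary: /hm/; trying suffixes from longest down, /m/ is the first permitted one, so coda /h/ | onset /m/.
σ3/σ4 boundary: cluster /dbk/ — the longest permitted-onset suffix is /k/; onset = /k/, preceding coda = /db/.

vo.skoh.madb.ko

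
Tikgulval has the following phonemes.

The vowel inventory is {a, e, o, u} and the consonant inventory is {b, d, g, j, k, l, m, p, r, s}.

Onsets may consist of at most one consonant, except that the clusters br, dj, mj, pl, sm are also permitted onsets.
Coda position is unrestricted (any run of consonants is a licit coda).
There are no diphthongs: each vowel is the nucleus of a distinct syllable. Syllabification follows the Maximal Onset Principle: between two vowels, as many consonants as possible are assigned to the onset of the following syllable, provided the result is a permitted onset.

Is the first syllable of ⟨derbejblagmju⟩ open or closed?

closed

Vowels present: e, e, a, u; each is a nucleus, giving 4 syllables.
Between /e/ (V1) and /e/ (V2): cluster /rb/ — the longest permitted-onset suffix is /b/; onset = /b/, preceding coda = /r/.
Between /e/ (V2) and /a/ (V3): /jbl/ splits as /jb/ + /l/ (/l/ is the longest suffix that is a licit onset).
Between /a/ (V3) and /u/ (V4): cluster /gmj/ — the longest permitted-onset suffix is /mj/; onset = /mj/, preceding coda = /g/.
Result: der.bejb.lag.mju.
Syllable 1 is /der/ with coda /r/, so it is closed.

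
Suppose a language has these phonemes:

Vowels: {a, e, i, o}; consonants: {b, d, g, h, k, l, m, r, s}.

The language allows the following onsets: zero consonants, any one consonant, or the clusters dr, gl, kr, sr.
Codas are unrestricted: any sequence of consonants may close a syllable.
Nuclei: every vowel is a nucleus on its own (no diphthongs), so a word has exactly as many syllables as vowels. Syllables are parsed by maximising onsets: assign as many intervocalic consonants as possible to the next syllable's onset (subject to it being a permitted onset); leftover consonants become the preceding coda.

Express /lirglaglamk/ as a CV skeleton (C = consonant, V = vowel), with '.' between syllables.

The vowels are i, a, a — 3 nuclei, so 3 syllables.
σ1/σ2 boundary: /rgl/ — longest licit onset from the right is /gl/, leaving /r/ as coda.
σ2/σ3 boundary: /gl/ is a licit onset in full, so it all attaches to the next syllable.
Syllabification: lir.gla.glamk.
Mapping each syllable to C/V: /lir/ → CVC, /gla/ → CCV, /glamk/ → CCVCC.

CVC.CCV.CCVCC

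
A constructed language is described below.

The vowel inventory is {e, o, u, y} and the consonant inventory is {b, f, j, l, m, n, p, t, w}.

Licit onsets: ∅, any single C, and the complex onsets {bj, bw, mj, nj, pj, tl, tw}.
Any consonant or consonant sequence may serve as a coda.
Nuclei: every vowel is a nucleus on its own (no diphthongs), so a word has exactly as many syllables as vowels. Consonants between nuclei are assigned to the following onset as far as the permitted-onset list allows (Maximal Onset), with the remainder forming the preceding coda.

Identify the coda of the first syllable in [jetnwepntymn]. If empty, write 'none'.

tn

The vowels are e, e, y — 3 nuclei, so 3 syllables.
V1 /e/ – V2 /e/: /tnw/ — longest licit onset from the right is /w/, leaving /tn/ as coda.
V2 /e/ – V3 /y/: /pnt/ — longest licit onset from the right is /t/, leaving /pn/ as coda.
Result: jetn.wepn.tymn.
Syllable 1 is /jetn/: onset /j/, nucleus /e/, coda /tn/.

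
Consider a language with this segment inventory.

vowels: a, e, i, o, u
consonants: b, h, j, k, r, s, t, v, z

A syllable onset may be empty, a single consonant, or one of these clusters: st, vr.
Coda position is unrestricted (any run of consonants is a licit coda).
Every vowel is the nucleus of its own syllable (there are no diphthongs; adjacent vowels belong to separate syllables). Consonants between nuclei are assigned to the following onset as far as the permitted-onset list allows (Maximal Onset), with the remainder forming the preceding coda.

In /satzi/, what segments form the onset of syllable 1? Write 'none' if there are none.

s

Vowels present: a, i; each is a nucleus, giving 2 syllables.
/a…i/ gap (V1→V2): /tz/ — longest licit onset from the right is /z/, leaving /t/ as coda.
Putting it together: sat.zi.
Syllable 1 is /sat/: onset /s/, nucleus /a/, coda /t/.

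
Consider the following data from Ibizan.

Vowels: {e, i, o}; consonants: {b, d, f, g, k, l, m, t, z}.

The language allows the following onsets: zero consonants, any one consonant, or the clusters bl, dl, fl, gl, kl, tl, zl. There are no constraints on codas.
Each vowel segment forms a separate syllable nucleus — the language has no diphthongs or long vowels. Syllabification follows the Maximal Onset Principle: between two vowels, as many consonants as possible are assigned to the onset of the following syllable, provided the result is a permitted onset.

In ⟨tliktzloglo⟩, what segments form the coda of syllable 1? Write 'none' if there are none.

kt

The vowels are i, o, o — 3 nuclei, so 3 syllables.
/i…o/ gap (V1→V2): /ktzl/ splits as /kt/ + /zl/ (/zl/ is the longest suffix that is a licit onset).
/o…o/ gap (V2→V3): cluster /gl/ — /gl/ is itself a permitted onset, so the whole cluster goes right; preceding coda = ∅.
Putting it together: tlikt.zlo.glo.
Syllable 1 is /tlikt/: onset /tl/, nucleus /i/, coda /kt/.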